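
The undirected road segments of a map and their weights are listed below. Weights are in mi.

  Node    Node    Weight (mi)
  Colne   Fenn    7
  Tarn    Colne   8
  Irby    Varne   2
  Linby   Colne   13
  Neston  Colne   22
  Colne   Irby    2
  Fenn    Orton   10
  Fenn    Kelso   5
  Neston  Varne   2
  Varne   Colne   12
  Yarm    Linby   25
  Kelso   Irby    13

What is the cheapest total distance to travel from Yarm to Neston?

Settle nodes by increasing distance from Yarm:
Yarm: 0
Linby: 25  (via Yarm)
Colne: 38  (via Linby)
Irby: 40  (via Colne)
Varne: 42  (via Irby)
Neston: 44  (via Varne)
Shortest route: Yarm → Linby → Colne → Irby → Varne → Neston = 44 mi.

44 mi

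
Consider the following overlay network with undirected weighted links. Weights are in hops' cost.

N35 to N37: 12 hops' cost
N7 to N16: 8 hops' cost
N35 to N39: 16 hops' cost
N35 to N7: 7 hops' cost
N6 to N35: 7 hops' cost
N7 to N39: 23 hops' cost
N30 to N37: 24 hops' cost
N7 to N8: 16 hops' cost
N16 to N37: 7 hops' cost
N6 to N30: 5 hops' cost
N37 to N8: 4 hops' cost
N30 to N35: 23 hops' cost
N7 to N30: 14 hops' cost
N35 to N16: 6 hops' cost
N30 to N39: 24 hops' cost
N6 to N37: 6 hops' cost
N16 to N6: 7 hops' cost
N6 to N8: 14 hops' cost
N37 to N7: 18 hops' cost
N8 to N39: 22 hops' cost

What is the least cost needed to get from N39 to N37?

26 hops' cost

Candidate routes:
N39–N8–N37: 22+4 = 26
N39–N35–N37: 16+12 = 28
Cheapest is N39–N8–N37 at 26 hops' cost.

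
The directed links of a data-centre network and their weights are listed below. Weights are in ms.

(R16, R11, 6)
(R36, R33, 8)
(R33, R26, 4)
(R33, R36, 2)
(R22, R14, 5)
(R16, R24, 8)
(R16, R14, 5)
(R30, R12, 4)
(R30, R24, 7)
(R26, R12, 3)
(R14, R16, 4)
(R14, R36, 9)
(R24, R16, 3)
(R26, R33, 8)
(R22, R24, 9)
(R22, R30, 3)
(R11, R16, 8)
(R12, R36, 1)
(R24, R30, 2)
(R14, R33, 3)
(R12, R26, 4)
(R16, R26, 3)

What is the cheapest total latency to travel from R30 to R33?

Running Dijkstra from R30:
R30: 0
R12: 4  (via R30)
R36: 5  (via R12)
R24: 7  (via R30)
R26: 8  (via R12)
R16: 10  (via R24)
R33: 13  (via R36)
Shortest route: R30–R12–R36–R33 = 13 ms.

13 ms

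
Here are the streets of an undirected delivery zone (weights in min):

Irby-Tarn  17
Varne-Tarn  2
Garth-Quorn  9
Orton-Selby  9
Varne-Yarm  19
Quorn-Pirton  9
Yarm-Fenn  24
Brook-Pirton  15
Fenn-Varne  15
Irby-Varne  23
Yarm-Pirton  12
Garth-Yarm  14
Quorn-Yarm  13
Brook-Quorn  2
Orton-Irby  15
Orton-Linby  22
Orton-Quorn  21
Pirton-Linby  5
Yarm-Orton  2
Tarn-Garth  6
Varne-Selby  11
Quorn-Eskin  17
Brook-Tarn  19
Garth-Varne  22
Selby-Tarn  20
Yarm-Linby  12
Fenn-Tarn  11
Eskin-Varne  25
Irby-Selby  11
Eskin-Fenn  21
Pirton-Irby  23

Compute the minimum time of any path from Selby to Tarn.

13 min

Compare a few routes:
Selby - Irby - Tarn: 11+17 = 28
Selby - Tarn: 20 = 20
Selby - Varne - Tarn: 11+2 = 13
Selby - Orton - Yarm - Garth - Tarn: 9+2+14+6 = 31
The minimum is 13 min via Selby - Varne - Tarn.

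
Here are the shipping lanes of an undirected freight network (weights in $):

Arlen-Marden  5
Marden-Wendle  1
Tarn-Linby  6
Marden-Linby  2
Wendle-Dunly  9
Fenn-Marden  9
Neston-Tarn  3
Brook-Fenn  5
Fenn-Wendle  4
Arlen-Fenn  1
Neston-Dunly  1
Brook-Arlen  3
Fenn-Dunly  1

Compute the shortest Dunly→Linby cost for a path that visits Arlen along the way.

$9

Best Dunly to Arlen: Dunly–Fenn–Arlen costing 2
Best Arlen to Linby: Arlen–Marden–Linby costing 7
Total via Arlen: 2 + 7 = $9.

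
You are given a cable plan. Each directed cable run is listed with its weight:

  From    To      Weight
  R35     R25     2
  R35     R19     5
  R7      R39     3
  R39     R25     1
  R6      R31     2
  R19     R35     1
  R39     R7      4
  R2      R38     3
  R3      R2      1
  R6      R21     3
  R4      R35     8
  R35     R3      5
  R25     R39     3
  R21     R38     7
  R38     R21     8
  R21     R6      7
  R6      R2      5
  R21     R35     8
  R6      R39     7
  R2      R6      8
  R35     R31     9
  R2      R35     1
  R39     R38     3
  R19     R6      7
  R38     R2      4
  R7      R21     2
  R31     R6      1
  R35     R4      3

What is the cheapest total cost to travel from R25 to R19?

Running Dijkstra from R25:
R25: 0
R39: 3  (via R25)
R38: 6  (via R39)
R7: 7  (via R39)
R21: 9  (via R7)
R2: 10  (via R38)
R35: 11  (via R2)
R4: 14  (via R35)
R6: 16  (via R21)
R19: 16  (via R35)
Shortest route: R25 → R39 → R38 → R2 → R35 → R19 = 16.

16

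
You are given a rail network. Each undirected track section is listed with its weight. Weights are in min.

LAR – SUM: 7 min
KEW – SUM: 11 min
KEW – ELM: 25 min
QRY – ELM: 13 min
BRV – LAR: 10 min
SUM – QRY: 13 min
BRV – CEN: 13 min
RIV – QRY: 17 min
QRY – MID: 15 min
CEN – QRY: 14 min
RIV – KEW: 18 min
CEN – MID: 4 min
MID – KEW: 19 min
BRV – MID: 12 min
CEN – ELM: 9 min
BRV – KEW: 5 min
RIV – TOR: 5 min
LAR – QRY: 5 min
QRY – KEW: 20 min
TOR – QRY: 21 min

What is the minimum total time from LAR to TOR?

26 min

Running Dijkstra from LAR:
LAR: 0
QRY: 5  (via LAR)
SUM: 7  (via LAR)
BRV: 10  (via LAR)
KEW: 15  (via BRV)
ELM: 18  (via QRY)
CEN: 19  (via QRY)
MID: 20  (via QRY)
RIV: 22  (via QRY)
TOR: 26  (via QRY)
Shortest route: LAR–QRY–TOR = 26 min.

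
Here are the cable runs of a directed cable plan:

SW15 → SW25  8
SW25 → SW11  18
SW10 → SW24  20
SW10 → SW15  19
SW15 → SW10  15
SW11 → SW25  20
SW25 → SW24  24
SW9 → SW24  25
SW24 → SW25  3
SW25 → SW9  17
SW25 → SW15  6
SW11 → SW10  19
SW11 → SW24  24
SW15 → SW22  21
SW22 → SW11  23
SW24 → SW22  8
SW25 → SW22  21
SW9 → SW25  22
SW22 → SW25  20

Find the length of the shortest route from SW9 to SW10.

Compare a few routes:
SW9 - SW25 - SW15 - SW10: 22+6+15 = 43
SW9 - SW24 - SW25 - SW15 - SW10: 25+3+6+15 = 49
Cheapest is SW9 - SW25 - SW15 - SW10 at 43.

43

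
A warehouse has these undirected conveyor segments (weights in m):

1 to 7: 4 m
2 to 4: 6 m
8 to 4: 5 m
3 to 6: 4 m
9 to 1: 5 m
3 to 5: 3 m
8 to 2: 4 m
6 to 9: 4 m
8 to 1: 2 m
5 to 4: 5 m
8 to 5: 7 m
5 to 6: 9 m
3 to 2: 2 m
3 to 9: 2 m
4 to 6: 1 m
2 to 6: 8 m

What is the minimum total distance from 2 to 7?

10 m

Candidate routes:
2–4–8–1–7: 6+5+2+4 = 17
2–8–1–7: 4+2+4 = 10
2–3–9–1–7: 2+2+5+4 = 13
Cheapest is 2–8–1–7 at 10 m.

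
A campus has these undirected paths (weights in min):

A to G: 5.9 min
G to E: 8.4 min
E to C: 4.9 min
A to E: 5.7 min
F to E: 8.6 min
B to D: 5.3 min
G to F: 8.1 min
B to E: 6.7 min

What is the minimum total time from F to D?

Running Dijkstra from F:
F: 0
G: 8.1  (via F)
E: 8.6  (via F)
C: 13.5  (via E)
A: 14  (via G)
B: 15.3  (via E)
D: 20.6  (via B)
Shortest route: F → E → B → D = 20.6 min.

20.6 min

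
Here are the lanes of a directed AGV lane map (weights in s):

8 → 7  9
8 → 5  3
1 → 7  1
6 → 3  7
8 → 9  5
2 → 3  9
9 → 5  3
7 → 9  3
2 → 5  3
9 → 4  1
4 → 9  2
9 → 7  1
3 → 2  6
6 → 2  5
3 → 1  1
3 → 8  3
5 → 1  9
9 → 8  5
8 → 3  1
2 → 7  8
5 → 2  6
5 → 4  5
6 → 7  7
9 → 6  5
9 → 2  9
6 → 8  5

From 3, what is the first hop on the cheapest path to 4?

Enumerating some paths:
3–8–5–4: 3+3+5 = 11
3–1–7–9–4: 1+1+3+1 = 6
3–8–9–4: 3+5+1 = 9
3–1–7–9–5–4: 1+1+3+3+5 = 13
Cheapest is 3–1–7–9–4 at 6 s.
So from 3 the first move is to 1.

1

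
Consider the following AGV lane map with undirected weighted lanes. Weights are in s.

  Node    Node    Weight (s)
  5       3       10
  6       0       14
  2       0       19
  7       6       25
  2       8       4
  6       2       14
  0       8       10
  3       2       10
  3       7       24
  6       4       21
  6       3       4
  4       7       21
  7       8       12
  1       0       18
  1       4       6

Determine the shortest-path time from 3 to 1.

Enumerating some paths:
3–6–4–1: 4+21+6 = 31
3–6–0–1: 4+14+18 = 36
Cheapest is 3–6–4–1 at 31 s.

31 s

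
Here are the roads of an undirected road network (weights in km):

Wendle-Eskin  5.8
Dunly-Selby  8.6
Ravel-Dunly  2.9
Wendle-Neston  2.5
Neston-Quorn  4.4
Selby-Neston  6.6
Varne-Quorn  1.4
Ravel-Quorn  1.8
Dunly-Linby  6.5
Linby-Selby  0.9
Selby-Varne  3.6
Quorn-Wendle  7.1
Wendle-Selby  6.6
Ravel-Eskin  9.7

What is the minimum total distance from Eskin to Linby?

13.3 km

Enumerating some paths:
Eskin - Wendle - Selby - Linby: 5.8+6.6+0.9 = 13.3
Eskin - Wendle - Neston - Selby - Linby: 5.8+2.5+6.6+0.9 = 15.8
Cheapest is Eskin - Wendle - Selby - Linby at 13.3 km.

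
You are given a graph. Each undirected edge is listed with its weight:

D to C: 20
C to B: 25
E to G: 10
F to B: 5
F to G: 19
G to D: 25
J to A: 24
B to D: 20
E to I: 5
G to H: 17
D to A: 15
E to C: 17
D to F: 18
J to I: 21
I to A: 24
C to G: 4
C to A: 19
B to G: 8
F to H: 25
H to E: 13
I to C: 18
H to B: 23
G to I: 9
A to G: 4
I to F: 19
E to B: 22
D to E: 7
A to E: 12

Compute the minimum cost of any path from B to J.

36

Settle nodes by increasing distance from B:
B: 0
F: 5  (via B)
G: 8  (via B)
A: 12  (via G)
C: 12  (via G)
I: 17  (via G)
E: 18  (via G)
D: 20  (via B)
H: 23  (via B)
J: 36  (via A)
Shortest route: B → G → A → J = 36.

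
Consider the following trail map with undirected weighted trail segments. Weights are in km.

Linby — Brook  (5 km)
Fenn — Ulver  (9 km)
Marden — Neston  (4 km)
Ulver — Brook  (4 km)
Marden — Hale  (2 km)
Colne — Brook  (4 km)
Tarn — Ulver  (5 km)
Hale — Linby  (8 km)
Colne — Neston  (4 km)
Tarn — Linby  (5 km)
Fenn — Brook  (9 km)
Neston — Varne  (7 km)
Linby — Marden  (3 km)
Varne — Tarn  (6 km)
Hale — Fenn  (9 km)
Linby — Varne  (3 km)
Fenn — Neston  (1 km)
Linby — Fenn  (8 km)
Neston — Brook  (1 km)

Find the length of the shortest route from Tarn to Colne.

Running Dijkstra from Tarn:
Tarn: 0
Ulver: 5  (via Tarn)
Linby: 5  (via Tarn)
Varne: 6  (via Tarn)
Marden: 8  (via Linby)
Brook: 9  (via Ulver)
Hale: 10  (via Marden)
Neston: 10  (via Brook)
Fenn: 11  (via Neston)
Colne: 13  (via Brook)
Shortest route: Tarn → Ulver → Brook → Colne = 13 km.

13 km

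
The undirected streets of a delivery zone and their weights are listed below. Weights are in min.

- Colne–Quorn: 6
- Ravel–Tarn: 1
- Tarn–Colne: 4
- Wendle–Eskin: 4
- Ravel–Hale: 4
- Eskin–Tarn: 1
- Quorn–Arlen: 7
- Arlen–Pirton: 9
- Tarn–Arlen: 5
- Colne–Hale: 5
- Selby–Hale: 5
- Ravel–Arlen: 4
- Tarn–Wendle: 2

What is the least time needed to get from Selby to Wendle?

12 min

Candidate routes:
Selby → Hale → Ravel → Tarn → Eskin → Wendle: 5+4+1+1+4 = 15
Selby → Hale → Colne → Tarn → Wendle: 5+5+4+2 = 16
Selby → Hale → Ravel → Tarn → Wendle: 5+4+1+2 = 12
Cheapest is Selby → Hale → Ravel → Tarn → Wendle at 12 min.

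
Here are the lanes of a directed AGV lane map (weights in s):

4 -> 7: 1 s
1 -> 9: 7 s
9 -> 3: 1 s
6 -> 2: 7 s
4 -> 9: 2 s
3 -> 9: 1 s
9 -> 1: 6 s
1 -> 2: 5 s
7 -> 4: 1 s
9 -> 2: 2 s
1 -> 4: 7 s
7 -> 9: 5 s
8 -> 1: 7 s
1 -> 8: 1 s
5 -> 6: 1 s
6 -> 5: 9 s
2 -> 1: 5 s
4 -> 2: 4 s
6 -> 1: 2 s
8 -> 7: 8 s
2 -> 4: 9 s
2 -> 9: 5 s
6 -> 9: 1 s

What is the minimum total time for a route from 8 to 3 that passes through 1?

15 s

Best 8 to 1: 8 → 1 costing 7
Shortest 1→3: 1 → 9 → 3 = 8
Total via 1: 7 + 8 = 15 s.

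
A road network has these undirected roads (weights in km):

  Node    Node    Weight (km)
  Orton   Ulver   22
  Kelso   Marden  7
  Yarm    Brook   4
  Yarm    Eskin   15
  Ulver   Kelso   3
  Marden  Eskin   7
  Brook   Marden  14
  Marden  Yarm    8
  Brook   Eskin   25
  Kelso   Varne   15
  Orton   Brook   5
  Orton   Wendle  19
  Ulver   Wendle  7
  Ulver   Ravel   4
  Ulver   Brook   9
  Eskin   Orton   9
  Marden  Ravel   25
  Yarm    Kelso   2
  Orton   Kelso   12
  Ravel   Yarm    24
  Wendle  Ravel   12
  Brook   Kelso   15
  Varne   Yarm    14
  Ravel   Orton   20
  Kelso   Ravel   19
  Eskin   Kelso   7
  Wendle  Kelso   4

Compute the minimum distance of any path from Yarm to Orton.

Shortest distances from Yarm:
Yarm: 0
Kelso: 2  (via Yarm)
Brook: 4  (via Yarm)
Ulver: 5  (via Kelso)
Wendle: 6  (via Kelso)
Marden: 8  (via Yarm)
Ravel: 9  (via Ulver)
Eskin: 9  (via Kelso)
Orton: 9  (via Brook)
Shortest route: Yarm–Brook–Orton = 9 km.

9 km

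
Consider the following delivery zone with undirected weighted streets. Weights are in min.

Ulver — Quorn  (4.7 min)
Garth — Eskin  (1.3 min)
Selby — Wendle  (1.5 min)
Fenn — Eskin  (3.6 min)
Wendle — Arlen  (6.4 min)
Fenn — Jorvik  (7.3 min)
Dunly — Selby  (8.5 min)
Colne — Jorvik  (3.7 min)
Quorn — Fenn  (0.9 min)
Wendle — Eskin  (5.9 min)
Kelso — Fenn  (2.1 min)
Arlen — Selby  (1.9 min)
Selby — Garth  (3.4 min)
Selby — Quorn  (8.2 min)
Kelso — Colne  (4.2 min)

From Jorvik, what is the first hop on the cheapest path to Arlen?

Compare a few routes:
Jorvik–Fenn–Eskin–Wendle–Selby–Arlen: 7.3+3.6+5.9+1.5+1.9 = 20.2
Jorvik–Colne–Kelso–Fenn–Eskin–Garth–Selby–Arlen: 3.7+4.2+2.1+3.6+1.3+3.4+1.9 = 20.2
Jorvik–Fenn–Eskin–Garth–Selby–Arlen: 7.3+3.6+1.3+3.4+1.9 = 17.5
Jorvik–Fenn–Quorn–Selby–Arlen: 7.3+0.9+8.2+1.9 = 18.3
The minimum is 17.5 min via Jorvik–Fenn–Eskin–Garth–Selby–Arlen.
So from Jorvik the first move is to Fenn.

Fenn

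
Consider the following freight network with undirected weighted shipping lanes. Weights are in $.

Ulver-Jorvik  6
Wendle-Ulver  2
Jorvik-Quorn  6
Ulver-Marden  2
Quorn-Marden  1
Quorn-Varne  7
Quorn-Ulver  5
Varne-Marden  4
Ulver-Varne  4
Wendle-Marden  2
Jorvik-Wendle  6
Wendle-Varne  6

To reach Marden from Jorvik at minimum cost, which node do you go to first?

Candidate routes:
Jorvik - Wendle - Marden: 6+2 = 8
Jorvik - Quorn - Marden: 6+1 = 7
Cheapest is Jorvik - Quorn - Marden at $7.
So from Jorvik the first move is to Quorn.

Quorn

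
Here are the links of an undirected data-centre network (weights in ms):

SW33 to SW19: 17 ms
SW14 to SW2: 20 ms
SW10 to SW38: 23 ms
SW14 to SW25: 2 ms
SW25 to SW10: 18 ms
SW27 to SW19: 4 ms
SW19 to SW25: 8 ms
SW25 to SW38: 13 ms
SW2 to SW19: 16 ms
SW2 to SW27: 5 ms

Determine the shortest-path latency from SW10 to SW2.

Settle nodes by increasing distance from SW10:
SW10: 0
SW25: 18  (via SW10)
SW14: 20  (via SW25)
SW38: 23  (via SW10)
SW19: 26  (via SW25)
SW27: 30  (via SW19)
SW2: 35  (via SW27)
Shortest route: SW10 → SW25 → SW19 → SW27 → SW2 = 35 ms.

35 ms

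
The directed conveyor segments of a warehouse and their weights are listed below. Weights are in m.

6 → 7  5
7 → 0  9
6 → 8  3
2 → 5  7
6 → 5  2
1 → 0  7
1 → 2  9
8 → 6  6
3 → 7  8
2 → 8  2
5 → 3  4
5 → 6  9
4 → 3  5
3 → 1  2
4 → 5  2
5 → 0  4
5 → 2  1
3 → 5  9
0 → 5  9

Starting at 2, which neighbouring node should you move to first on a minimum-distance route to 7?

Candidate routes:
2 - 5 - 3 - 7: 7+4+8 = 19
2 - 8 - 6 - 7: 2+6+5 = 13
2 - 5 - 6 - 7: 7+9+5 = 21
2 - 8 - 6 - 5 - 3 - 7: 2+6+2+4+8 = 22
The minimum is 13 m via 2 - 8 - 6 - 7.
So from 2 the first move is to 8.

8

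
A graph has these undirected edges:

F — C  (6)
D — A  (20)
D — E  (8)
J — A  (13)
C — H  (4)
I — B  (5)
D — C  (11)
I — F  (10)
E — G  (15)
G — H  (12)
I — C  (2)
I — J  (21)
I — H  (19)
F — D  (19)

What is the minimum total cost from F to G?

22

Shortest distances from F:
F: 0
C: 6  (via F)
I: 8  (via C)
H: 10  (via C)
B: 13  (via I)
D: 17  (via C)
G: 22  (via H)
Shortest route: F–C–H–G = 22.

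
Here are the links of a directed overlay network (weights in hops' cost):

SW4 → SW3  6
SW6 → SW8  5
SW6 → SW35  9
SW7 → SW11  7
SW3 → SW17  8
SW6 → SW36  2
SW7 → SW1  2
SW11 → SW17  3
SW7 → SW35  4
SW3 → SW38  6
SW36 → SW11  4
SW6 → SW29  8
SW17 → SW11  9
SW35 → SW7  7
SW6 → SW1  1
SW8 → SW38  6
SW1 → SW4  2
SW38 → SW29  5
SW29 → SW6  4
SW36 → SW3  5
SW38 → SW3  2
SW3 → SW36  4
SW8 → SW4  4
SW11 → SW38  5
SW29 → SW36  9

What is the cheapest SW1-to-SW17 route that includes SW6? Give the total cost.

Shortest SW1→SW6: SW1–SW4–SW3–SW38–SW29–SW6 = 23
Shortest SW6→SW17: SW6–SW36–SW11–SW17 = 9
Total via SW6: 23 + 9 = 32 hops' cost.

32 hops' cost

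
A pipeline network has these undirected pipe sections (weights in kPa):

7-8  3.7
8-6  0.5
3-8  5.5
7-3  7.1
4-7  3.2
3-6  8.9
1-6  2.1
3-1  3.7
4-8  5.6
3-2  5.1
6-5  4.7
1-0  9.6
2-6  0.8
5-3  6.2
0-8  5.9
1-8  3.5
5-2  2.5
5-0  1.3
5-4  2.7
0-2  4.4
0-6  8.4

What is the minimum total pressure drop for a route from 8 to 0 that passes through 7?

Shortest 8→7: 8–7 = 3.7
Best 7 to 0: 7–4–5–0 costing 7.2
Total via 7: 3.7 + 7.2 = 10.9 kPa.

10.9 kPa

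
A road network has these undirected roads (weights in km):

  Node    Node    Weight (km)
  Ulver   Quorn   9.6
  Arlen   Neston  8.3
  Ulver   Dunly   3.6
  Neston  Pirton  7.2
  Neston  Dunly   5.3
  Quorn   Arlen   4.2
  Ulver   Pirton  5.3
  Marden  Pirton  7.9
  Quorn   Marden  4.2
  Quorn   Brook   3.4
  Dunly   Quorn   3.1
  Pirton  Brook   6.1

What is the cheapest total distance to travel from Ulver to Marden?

10.9 km

Enumerating some paths:
Ulver → Pirton → Marden: 5.3+7.9 = 13.2
Ulver → Dunly → Quorn → Marden: 3.6+3.1+4.2 = 10.9
The minimum is 10.9 km via Ulver → Dunly → Quorn → Marden.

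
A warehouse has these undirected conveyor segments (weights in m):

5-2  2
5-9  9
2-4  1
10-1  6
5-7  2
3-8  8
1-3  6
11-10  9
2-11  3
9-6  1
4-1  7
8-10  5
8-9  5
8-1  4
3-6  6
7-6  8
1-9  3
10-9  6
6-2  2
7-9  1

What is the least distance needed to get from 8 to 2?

8 m

Shortest distances from 8:
8: 0
1: 4  (via 8)
9: 5  (via 8)
10: 5  (via 8)
6: 6  (via 9)
7: 6  (via 9)
2: 8  (via 6)
Shortest route: 8 → 9 → 6 → 2 = 8 m.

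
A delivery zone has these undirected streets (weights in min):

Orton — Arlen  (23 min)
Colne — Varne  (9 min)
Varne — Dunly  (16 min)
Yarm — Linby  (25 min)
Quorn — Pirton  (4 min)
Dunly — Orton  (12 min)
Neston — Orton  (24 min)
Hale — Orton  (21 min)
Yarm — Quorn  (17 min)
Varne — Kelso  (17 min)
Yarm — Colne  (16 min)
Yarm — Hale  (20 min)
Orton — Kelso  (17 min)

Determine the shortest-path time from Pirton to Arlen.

Enumerating some paths:
Pirton → Quorn → Yarm → Hale → Orton → Arlen: 4+17+20+21+23 = 85
Pirton → Quorn → Yarm → Colne → Varne → Kelso → Orton → Arlen: 4+17+16+9+17+17+23 = 103
Pirton → Quorn → Yarm → Colne → Varne → Dunly → Orton → Arlen: 4+17+16+9+16+12+23 = 97
Cheapest is Pirton → Quorn → Yarm → Hale → Orton → Arlen at 85 min.

85 min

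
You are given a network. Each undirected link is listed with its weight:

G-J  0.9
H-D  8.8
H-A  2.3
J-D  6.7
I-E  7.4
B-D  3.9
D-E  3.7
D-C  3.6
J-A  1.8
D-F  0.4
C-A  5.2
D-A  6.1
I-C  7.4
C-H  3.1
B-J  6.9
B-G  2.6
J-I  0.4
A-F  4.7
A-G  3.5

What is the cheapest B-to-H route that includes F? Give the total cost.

11.3

Shortest B→F: B → D → F = 4.3
Best F to H: F → A → H costing 7
Total via F: 4.3 + 7 = 11.3.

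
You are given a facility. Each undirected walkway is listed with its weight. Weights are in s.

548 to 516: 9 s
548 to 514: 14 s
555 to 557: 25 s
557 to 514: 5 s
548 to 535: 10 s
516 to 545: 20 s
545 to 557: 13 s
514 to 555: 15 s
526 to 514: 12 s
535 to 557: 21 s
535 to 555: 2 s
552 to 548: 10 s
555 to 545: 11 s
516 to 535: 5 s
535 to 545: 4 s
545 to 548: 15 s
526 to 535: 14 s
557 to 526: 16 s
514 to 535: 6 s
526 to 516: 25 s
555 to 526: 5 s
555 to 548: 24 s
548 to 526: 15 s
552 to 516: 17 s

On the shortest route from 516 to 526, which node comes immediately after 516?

535

Enumerating some paths:
516–535–514–526: 5+6+12 = 23
516–535–555–526: 5+2+5 = 12
516–535–526: 5+14 = 19
The minimum is 12 s via 516–535–555–526.
So from 516 the first move is to 535.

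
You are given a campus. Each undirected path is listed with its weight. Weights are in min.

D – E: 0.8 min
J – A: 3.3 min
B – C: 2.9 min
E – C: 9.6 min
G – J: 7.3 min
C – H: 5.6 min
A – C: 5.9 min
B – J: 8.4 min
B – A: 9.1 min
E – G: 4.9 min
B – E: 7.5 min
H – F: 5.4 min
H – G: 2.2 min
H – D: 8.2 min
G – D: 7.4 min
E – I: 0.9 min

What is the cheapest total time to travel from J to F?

14.9 min

Candidate routes:
J - B - C - H - F: 8.4+2.9+5.6+5.4 = 22.3
J - A - C - H - F: 3.3+5.9+5.6+5.4 = 20.2
J - G - H - F: 7.3+2.2+5.4 = 14.9
Cheapest is J - G - H - F at 14.9 min.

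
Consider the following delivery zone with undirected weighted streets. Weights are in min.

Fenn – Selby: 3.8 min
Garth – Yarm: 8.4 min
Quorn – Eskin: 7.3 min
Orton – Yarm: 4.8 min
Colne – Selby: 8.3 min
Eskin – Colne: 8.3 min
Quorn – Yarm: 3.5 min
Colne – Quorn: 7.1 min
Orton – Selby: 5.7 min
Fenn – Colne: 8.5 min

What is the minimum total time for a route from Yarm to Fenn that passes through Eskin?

27.6 min

Shortest Yarm→Eskin: Yarm → Quorn → Eskin = 10.8
Shortest Eskin→Fenn: Eskin → Colne → Fenn = 16.8
Total via Eskin: 10.8 + 16.8 = 27.6 min.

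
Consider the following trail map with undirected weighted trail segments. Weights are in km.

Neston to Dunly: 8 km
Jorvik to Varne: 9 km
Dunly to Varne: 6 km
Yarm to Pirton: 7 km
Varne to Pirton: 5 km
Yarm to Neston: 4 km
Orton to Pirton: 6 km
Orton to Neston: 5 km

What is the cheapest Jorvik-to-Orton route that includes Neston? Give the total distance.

28 km

Shortest Jorvik→Neston: Jorvik → Varne → Dunly → Neston = 23
Best Neston to Orton: Neston → Orton costing 5
Total via Neston: 23 + 5 = 28 km.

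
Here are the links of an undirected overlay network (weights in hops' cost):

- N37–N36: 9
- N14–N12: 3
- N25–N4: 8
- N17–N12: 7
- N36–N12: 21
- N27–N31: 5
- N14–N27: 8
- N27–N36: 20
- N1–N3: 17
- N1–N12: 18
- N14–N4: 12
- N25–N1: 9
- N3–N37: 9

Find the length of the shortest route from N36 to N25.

44 hops' cost

Candidate routes:
N36 - N12 - N1 - N25: 21+18+9 = 48
N36 - N37 - N3 - N1 - N25: 9+9+17+9 = 44
N36 - N27 - N14 - N4 - N25: 20+8+12+8 = 48
N36 - N27 - N14 - N12 - N1 - N25: 20+8+3+18+9 = 58
The minimum is 44 hops' cost via N36 - N37 - N3 - N1 - N25.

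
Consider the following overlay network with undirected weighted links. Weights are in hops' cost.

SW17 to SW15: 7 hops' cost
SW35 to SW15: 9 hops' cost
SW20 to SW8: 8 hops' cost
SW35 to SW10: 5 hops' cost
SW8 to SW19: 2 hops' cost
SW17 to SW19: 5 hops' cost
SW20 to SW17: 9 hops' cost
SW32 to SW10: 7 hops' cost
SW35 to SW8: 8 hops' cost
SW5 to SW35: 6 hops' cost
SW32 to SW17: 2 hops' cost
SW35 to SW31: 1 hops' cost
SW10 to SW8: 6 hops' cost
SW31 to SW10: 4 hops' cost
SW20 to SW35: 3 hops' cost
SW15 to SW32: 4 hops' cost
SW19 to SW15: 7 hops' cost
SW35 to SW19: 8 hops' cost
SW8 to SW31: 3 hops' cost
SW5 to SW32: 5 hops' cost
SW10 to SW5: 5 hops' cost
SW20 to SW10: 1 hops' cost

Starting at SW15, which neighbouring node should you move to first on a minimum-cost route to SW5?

SW32

Candidate routes:
SW15 - SW32 - SW5: 4+5 = 9
SW15 - SW17 - SW32 - SW5: 7+2+5 = 14
Cheapest is SW15 - SW32 - SW5 at 9 hops' cost.
So from SW15 the first move is to SW32.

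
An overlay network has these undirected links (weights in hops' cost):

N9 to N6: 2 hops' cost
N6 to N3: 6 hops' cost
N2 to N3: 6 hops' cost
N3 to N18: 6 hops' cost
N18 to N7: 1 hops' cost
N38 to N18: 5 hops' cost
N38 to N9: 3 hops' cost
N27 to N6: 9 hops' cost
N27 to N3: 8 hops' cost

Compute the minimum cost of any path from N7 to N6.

Shortest distances from N7:
N7: 0
N18: 1  (via N7)
N38: 6  (via N18)
N3: 7  (via N18)
N9: 9  (via N38)
N6: 11  (via N9)
Shortest route: N7–N18–N38–N9–N6 = 11 hops' cost.

11 hops' cost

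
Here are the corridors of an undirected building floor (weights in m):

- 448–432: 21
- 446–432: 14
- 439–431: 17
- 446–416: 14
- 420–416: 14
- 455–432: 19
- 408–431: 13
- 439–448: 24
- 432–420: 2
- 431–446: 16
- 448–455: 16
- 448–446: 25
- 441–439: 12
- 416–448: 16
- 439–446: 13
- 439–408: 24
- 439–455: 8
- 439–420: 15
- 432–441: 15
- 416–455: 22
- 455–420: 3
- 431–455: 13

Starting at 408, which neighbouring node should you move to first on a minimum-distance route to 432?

Compare a few routes:
408–431–455–420–432: 13+13+3+2 = 31
408–439–420–432: 24+15+2 = 41
408–431–446–432: 13+16+14 = 43
408–439–455–420–432: 24+8+3+2 = 37
Cheapest is 408–431–455–420–432 at 31 m.
So from 408 the first move is to 431.

431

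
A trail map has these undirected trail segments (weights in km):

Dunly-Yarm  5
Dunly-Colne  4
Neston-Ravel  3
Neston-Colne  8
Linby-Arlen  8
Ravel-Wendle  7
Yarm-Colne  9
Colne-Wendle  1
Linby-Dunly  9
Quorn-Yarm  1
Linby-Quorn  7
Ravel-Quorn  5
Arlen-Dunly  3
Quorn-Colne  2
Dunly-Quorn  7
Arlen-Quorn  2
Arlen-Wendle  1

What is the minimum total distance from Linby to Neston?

Candidate routes:
Linby - Quorn - Colne - Neston: 7+2+8 = 17
Linby - Quorn - Ravel - Neston: 7+5+3 = 15
Linby - Arlen - Quorn - Ravel - Neston: 8+2+5+3 = 18
The minimum is 15 km via Linby - Quorn - Ravel - Neston.

15 km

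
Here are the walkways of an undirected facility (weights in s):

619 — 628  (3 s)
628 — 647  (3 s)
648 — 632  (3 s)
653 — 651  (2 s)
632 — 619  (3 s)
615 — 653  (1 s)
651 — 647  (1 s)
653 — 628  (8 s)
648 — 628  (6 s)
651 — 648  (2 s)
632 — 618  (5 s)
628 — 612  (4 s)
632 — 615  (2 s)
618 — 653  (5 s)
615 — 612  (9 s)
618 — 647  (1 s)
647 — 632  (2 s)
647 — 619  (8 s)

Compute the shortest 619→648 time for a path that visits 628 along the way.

Shortest 619→628: 619 → 628 = 3
Best 628 to 648: 628 → 648 costing 6
Total via 628: 3 + 6 = 9 s.

9 s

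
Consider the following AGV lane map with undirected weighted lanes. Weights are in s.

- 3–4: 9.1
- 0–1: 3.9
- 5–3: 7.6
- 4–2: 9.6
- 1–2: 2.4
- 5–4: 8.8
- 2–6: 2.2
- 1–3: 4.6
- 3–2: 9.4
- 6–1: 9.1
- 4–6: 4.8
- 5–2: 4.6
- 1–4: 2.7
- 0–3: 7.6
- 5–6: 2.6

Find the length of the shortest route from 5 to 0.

Compare a few routes:
5 - 2 - 1 - 0: 4.6+2.4+3.9 = 10.9
5 - 6 - 2 - 1 - 0: 2.6+2.2+2.4+3.9 = 11.1
The minimum is 10.9 s via 5 - 2 - 1 - 0.

10.9 s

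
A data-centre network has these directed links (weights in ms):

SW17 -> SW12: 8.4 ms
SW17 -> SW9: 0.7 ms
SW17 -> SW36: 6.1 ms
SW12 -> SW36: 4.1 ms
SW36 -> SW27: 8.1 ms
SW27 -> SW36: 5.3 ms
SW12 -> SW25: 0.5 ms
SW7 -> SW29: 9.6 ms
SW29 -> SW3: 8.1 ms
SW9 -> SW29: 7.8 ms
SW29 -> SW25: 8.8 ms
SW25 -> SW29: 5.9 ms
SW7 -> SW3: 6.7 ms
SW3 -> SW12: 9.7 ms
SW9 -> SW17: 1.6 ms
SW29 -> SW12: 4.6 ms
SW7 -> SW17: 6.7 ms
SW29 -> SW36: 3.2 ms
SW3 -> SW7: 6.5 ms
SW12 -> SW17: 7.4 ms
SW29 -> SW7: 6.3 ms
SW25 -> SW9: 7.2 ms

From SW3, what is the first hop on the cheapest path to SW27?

SW12

Compare a few routes:
SW3 - SW12 - SW36 - SW27: 9.7+4.1+8.1 = 21.9
SW3 - SW12 - SW25 - SW29 - SW36 - SW27: 9.7+0.5+5.9+3.2+8.1 = 27.4
Cheapest is SW3 - SW12 - SW36 - SW27 at 21.9 ms.
So from SW3 the first move is to SW12.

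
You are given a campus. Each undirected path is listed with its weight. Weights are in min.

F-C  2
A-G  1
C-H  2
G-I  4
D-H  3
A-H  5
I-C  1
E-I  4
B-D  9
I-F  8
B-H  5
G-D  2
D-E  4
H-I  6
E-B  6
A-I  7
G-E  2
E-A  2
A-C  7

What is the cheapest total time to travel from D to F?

Enumerating some paths:
D → G → I → C → F: 2+4+1+2 = 9
D → H → C → F: 3+2+2 = 7
D → G → E → I → C → F: 2+2+4+1+2 = 11
D → E → I → C → F: 4+4+1+2 = 11
Cheapest is D → H → C → F at 7 min.

7 min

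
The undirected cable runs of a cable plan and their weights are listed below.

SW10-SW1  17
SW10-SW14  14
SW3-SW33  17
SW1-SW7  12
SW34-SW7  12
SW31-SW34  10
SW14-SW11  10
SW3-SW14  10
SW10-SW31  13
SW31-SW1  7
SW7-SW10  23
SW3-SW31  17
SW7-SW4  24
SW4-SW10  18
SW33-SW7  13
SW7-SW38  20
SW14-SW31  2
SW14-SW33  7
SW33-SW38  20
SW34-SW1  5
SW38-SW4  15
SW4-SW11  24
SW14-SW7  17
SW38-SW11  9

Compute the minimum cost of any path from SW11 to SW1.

Running Dijkstra from SW11:
SW11: 0
SW38: 9  (via SW11)
SW14: 10  (via SW11)
SW31: 12  (via SW14)
SW33: 17  (via SW14)
SW1: 19  (via SW31)
Shortest route: SW11 → SW14 → SW31 → SW1 = 19.

19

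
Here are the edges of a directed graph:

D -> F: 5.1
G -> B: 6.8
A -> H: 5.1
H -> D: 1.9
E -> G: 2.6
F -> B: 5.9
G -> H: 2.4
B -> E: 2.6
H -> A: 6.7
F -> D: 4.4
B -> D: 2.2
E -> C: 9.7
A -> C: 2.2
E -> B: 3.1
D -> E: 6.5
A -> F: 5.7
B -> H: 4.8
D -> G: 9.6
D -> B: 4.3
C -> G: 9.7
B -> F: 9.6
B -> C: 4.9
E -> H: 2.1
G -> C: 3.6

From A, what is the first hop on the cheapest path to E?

H

Enumerating some paths:
A–H–D–E: 5.1+1.9+6.5 = 13.5
A–F–B–E: 5.7+5.9+2.6 = 14.2
A–H–D–B–E: 5.1+1.9+4.3+2.6 = 13.9
The minimum is 13.5 via A–H–D–E.
So from A the first move is to H.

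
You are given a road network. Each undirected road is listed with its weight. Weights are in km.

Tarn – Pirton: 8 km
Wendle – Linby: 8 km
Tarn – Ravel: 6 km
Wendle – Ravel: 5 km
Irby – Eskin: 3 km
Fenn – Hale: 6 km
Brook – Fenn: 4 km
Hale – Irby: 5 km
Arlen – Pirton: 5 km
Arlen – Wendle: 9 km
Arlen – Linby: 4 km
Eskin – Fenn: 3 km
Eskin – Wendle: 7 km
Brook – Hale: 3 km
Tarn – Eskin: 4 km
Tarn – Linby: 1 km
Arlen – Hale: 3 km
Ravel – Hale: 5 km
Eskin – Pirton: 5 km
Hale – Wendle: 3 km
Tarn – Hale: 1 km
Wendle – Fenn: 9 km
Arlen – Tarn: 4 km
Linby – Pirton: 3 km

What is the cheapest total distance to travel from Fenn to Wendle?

9 km

Compare a few routes:
Fenn → Wendle: 9 = 9
Fenn → Brook → Hale → Wendle: 4+3+3 = 10
Fenn → Eskin → Wendle: 3+7 = 10
Fenn → Eskin → Tarn → Hale → Wendle: 3+4+1+3 = 11
The minimum is 9 km via Fenn → Wendle.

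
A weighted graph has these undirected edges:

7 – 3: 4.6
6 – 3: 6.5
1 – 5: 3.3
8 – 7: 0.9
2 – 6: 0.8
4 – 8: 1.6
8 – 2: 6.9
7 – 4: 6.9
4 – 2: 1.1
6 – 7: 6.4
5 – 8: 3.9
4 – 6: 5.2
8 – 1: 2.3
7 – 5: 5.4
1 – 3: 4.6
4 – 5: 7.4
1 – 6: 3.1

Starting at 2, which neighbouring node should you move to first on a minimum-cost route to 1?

6

Compare a few routes:
2 - 8 - 1: 6.9+2.3 = 9.2
2 - 4 - 8 - 1: 1.1+1.6+2.3 = 5
2 - 6 - 1: 0.8+3.1 = 3.9
2 - 4 - 6 - 1: 1.1+5.2+3.1 = 9.4
The minimum is 3.9 via 2 - 6 - 1.
So from 2 the first move is to 6.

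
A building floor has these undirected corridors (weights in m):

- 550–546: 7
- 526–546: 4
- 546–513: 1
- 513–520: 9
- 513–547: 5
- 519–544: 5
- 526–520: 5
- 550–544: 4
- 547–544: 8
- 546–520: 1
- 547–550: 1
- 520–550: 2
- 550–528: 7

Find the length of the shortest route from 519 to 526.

16 m

Candidate routes:
519 → 544 → 550 → 547 → 513 → 546 → 526: 5+4+1+5+1+4 = 20
519 → 544 → 550 → 546 → 526: 5+4+7+4 = 20
519 → 544 → 550 → 520 → 526: 5+4+2+5 = 16
The minimum is 16 m via 519 → 544 → 550 → 520 → 526.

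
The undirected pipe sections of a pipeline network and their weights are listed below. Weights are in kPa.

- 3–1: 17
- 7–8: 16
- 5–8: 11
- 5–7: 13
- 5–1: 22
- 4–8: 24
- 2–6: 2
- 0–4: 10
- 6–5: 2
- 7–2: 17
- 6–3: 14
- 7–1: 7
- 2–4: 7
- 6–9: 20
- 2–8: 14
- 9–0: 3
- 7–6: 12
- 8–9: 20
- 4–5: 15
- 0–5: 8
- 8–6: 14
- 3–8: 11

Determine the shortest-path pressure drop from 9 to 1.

Shortest distances from 9:
9: 0
0: 3  (via 9)
5: 11  (via 0)
4: 13  (via 0)
6: 13  (via 5)
2: 15  (via 6)
8: 20  (via 9)
7: 24  (via 5)
3: 27  (via 6)
1: 31  (via 7)
Shortest route: 9 → 0 → 5 → 7 → 1 = 31 kPa.

31 kPa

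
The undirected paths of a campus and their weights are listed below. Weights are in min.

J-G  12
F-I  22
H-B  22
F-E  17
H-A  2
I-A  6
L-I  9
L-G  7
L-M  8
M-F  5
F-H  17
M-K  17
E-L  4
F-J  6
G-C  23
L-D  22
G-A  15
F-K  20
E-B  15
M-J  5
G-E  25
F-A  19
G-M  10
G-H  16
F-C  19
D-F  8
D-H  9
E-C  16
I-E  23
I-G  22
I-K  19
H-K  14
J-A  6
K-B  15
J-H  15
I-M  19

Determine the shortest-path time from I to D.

Compare a few routes:
I–A–J–F–D: 6+6+6+8 = 26
I–A–H–D: 6+2+9 = 17
The minimum is 17 min via I–A–H–D.

17 min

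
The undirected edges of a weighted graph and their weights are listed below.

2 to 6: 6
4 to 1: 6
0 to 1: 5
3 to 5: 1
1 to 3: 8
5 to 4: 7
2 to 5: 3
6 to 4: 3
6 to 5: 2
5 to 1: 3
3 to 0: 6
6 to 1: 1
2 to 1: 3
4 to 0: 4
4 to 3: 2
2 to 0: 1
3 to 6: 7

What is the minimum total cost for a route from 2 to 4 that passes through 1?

Shortest 2→1: 2 → 1 = 3
Best 1 to 4: 1 → 6 → 4 costing 4
Total via 1: 3 + 4 = 7.

7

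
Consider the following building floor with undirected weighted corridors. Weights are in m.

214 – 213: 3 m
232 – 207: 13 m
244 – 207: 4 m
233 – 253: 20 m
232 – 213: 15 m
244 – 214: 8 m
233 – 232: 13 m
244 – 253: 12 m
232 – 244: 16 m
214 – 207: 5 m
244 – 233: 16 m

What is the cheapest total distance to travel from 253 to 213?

Shortest distances from 253:
253: 0
244: 12  (via 253)
207: 16  (via 244)
233: 20  (via 253)
214: 20  (via 244)
213: 23  (via 214)
Shortest route: 253–244–214–213 = 23 m.

23 m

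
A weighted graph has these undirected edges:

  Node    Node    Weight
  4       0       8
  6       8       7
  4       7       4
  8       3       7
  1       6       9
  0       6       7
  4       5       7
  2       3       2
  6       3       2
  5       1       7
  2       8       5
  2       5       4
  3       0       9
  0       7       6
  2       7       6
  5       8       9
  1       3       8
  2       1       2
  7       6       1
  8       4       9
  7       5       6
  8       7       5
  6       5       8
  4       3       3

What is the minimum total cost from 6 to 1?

6

Shortest distances from 6:
6: 0
7: 1  (via 6)
3: 2  (via 6)
2: 4  (via 3)
4: 5  (via 7)
1: 6  (via 2)
Shortest route: 6–3–2–1 = 6.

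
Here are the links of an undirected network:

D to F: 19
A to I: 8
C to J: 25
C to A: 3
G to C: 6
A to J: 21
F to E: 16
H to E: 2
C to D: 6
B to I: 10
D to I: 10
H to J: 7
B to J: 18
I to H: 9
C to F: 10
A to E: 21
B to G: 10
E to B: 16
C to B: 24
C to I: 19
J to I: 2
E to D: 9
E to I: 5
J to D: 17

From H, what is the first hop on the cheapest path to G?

E

Candidate routes:
H → E → D → C → G: 2+9+6+6 = 23
H → I → A → C → G: 9+8+3+6 = 26
H → E → I → A → C → G: 2+5+8+3+6 = 24
The minimum is 23 via H → E → D → C → G.
So from H the first move is to E.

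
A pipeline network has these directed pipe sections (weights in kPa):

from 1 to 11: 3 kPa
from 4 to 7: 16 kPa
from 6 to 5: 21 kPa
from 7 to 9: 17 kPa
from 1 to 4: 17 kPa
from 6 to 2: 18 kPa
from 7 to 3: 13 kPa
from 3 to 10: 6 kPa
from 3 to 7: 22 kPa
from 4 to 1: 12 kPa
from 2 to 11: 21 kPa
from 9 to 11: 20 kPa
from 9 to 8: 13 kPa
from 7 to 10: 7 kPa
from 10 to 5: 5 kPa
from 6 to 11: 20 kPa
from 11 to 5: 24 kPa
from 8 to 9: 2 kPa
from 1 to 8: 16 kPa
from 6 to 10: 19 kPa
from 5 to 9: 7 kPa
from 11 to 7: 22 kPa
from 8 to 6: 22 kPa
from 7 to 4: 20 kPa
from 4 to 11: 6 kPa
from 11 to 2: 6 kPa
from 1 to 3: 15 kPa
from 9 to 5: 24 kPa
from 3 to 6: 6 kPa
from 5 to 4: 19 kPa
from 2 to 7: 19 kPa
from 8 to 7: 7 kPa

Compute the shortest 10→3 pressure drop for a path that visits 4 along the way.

Shortest 10→4: 10–5–4 = 24
Best 4 to 3: 4–1–3 costing 27
Total via 4: 24 + 27 = 51 kPa.

51 kPa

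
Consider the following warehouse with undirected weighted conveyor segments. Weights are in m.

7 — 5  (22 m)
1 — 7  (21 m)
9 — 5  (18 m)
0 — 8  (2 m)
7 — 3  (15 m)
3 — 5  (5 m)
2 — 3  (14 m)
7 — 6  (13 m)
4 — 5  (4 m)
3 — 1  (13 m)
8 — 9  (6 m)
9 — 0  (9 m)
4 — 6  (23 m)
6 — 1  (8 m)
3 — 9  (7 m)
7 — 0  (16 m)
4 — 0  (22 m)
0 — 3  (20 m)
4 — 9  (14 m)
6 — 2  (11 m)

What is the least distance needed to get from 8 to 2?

27 m

Shortest distances from 8:
8: 0
0: 2  (via 8)
9: 6  (via 8)
3: 13  (via 9)
5: 18  (via 3)
7: 18  (via 0)
4: 20  (via 9)
1: 26  (via 3)
2: 27  (via 3)
Shortest route: 8–9–3–2 = 27 m.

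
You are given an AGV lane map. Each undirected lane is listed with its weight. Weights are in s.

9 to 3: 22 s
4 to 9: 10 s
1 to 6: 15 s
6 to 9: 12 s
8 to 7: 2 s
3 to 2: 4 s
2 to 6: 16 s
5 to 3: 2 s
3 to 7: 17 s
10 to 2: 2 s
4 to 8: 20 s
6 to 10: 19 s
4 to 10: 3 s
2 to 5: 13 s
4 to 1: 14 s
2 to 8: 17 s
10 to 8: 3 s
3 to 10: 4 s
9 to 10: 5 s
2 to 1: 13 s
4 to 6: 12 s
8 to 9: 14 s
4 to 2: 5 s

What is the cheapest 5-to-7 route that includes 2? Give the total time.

Best 5 to 2: 5–3–2 costing 6
Best 2 to 7: 2–10–8–7 costing 7
Total via 2: 6 + 7 = 13 s.

13 s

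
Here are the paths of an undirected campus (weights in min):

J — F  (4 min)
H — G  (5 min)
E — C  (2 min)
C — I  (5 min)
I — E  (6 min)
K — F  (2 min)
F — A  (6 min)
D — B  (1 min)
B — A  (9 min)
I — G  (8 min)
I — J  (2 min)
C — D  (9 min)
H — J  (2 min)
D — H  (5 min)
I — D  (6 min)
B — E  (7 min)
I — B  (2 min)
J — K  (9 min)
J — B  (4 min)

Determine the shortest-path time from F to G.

Shortest distances from F:
F: 0
K: 2  (via F)
J: 4  (via F)
A: 6  (via F)
H: 6  (via J)
I: 6  (via J)
B: 8  (via J)
D: 9  (via B)
C: 11  (via I)
G: 11  (via H)
Shortest route: F–J–H–G = 11 min.

11 min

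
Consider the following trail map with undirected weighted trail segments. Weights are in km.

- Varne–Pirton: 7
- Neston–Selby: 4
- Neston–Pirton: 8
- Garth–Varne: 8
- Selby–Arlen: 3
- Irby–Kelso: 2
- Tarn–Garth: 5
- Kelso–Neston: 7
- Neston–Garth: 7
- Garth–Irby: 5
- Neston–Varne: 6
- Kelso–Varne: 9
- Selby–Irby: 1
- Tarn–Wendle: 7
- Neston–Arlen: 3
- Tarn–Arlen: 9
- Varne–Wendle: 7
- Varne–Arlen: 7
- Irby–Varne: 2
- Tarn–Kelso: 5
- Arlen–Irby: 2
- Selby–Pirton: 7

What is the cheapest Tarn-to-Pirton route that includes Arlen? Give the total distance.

19 km

Best Tarn to Arlen: Tarn → Arlen costing 9
Shortest Arlen→Pirton: Arlen → Selby → Pirton = 10
Total via Arlen: 9 + 10 = 19 km.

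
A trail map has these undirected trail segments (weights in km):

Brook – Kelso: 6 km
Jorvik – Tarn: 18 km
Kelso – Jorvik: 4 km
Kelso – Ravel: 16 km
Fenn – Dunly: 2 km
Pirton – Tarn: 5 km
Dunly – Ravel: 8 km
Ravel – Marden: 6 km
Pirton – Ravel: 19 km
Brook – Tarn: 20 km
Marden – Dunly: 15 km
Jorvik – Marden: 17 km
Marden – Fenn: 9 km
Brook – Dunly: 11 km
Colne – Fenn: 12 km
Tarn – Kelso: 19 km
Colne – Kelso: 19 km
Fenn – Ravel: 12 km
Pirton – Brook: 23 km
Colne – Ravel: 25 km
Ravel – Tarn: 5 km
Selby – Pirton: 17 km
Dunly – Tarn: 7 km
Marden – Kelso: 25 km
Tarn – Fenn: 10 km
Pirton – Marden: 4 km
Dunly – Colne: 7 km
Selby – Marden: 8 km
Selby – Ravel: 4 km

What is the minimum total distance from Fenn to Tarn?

9 km

Shortest distances from Fenn:
Fenn: 0
Dunly: 2  (via Fenn)
Marden: 9  (via Fenn)
Colne: 9  (via Dunly)
Tarn: 9  (via Dunly)
Shortest route: Fenn–Dunly–Tarn = 9 km.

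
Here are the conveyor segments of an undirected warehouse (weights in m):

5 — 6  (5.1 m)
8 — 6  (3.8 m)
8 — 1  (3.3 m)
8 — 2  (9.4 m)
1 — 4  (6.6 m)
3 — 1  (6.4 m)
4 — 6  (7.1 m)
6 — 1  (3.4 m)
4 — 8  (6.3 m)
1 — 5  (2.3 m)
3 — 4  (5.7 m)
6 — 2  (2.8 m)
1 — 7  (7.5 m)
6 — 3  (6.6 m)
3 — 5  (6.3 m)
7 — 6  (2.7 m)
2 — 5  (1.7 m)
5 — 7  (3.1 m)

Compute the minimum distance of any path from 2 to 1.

4 m

Settle nodes by increasing distance from 2:
2: 0
5: 1.7  (via 2)
6: 2.8  (via 2)
1: 4  (via 5)
Shortest route: 2–5–1 = 4 m.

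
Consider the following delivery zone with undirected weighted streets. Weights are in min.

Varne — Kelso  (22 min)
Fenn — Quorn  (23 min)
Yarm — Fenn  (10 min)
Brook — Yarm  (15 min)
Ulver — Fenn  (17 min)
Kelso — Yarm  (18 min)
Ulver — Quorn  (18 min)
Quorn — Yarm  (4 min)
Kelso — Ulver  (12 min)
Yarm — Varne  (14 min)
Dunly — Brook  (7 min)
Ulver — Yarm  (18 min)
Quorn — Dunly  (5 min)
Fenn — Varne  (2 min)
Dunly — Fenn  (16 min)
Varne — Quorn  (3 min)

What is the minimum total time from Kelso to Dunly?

27 min

Candidate routes:
Kelso–Varne–Quorn–Dunly: 22+3+5 = 30
Kelso–Yarm–Quorn–Dunly: 18+4+5 = 27
The minimum is 27 min via Kelso–Yarm–Quorn–Dunly.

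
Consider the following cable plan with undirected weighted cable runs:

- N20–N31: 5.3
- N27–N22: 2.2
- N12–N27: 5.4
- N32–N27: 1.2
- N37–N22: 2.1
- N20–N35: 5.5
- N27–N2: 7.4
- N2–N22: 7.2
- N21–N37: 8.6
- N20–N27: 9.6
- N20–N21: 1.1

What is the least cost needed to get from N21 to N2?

Compare a few routes:
N21 - N37 - N22 - N2: 8.6+2.1+7.2 = 17.9
N21 - N20 - N27 - N2: 1.1+9.6+7.4 = 18.1
Cheapest is N21 - N37 - N22 - N2 at 17.9.

17.9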